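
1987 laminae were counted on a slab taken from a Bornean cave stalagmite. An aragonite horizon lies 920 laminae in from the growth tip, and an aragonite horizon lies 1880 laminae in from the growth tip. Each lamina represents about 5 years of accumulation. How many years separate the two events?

4800 years

1880 − 920 = 960 laminae lie between the two events.
Multiplying by 5 years per lamina: 960 × 5 = 4800 years.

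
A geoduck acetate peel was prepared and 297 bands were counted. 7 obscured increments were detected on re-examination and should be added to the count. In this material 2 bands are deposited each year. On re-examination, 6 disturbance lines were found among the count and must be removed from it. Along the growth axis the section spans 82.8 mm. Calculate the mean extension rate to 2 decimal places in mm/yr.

True band count = 297 − 6 + 7 = 298.
Dividing by 2 bands per year: 298 / 2 = 149 years.
Mean rate = 82.8 mm / 149 years ≈ 0.56 mm/yr.

0.56 mm/yr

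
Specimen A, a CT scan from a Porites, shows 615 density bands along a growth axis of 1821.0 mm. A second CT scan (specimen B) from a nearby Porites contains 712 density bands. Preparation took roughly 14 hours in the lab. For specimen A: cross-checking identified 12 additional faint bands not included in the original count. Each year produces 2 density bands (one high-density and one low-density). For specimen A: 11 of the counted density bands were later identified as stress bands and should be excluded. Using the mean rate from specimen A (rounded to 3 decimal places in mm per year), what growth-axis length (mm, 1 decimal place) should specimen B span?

2104.7 mm

Specimen A: correcting the raw count gives 615 − 11 + 12 = 616 true density bands.
Specimen A: 616 density bands at 2 per year is 616 / 2 = 308 years.
A: Mean rate = 1821.0 mm / 308 years ≈ 5.912 mm/year.
Specimen B: with 2 density bands per year, 712 / 2 = 356 years. B's length ≈ 5.912 × 356 = 2104.7 mm.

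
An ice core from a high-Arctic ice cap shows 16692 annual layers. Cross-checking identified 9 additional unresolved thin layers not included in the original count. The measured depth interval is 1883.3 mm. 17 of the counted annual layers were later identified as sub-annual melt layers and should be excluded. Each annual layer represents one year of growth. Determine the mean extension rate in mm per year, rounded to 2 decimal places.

Adjusted count: 16692 − 17 + 9 = 16684 annual layers.
Mean rate = 1883.3 mm / 16684 years ≈ 0.11 mm per year.

0.11 mm per year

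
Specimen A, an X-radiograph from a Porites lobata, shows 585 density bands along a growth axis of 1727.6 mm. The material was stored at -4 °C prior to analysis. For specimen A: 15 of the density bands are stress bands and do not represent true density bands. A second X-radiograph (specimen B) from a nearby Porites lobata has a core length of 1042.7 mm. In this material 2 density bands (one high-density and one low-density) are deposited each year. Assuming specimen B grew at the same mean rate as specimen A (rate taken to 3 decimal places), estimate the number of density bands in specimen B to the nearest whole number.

344 density bands

Specimen A: true density band count = 585 − 15 = 570.
Specimen A: 570 density bands at 2 per year is 570 / 2 = 285 years.
A: 1727.6 mm over 285 years gives 1727.6 / 285 ≈ 6.062 mm/year.
B spans 1042.7 / 6.062 = 172.01 years; at 2 density bands per year that is 172.01 × 2 ≈ 344 density bands.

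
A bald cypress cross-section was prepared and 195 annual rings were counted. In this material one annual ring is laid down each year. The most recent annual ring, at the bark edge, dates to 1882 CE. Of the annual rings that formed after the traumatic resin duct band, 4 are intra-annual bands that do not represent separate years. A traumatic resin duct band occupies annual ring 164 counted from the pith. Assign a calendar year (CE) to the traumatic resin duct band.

1855 CE

The traumatic resin duct band sits at annual ring 164 from the pith, so 195 − 164 = 31 annual rings formed after it.
31 − 4 false = 27 true annual rings after the traumatic resin duct band.
1882 − 27 = 1855 CE.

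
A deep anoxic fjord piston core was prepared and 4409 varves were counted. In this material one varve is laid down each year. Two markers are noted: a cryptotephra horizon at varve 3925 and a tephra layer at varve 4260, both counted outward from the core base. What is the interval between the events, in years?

The two markers are separated by 4260 − 3925 = 335 varves.
That is 335 years at one varve per year.

335 years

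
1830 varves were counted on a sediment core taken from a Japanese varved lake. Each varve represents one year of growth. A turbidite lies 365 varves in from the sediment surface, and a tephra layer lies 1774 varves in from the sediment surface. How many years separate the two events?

The two markers are separated by 1774 − 365 = 1409 varves.
That is 1409 years at one varve per year.

1409 years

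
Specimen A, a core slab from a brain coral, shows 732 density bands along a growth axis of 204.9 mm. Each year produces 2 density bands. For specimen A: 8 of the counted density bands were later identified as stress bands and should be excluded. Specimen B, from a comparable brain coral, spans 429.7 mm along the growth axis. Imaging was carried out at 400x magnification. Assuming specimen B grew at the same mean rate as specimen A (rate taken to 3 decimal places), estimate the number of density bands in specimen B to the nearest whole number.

Specimen A: after corrections the count is 732 − 8 = 724 density bands.
Specimen A: dividing by 2 density bands per year: 724 / 2 = 362 years.
A: 204.9 mm over 362 years gives 204.9 / 362 ≈ 0.566 mm/yr.
For B, 429.7 / 0.566 = 759.19 years; at 2 density bands per year that is 759.19 × 2 ≈ 1518 density bands.

1518 density bands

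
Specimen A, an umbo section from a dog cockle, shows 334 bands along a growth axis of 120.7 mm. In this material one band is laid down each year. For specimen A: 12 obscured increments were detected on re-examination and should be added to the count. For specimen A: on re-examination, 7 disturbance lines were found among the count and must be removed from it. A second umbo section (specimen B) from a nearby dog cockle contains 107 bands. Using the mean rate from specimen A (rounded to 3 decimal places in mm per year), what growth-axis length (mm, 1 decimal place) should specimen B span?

Specimen A: after corrections the count is 334 − 7 + 12 = 339 bands.
A: Mean rate = 120.7 mm / 339 years ≈ 0.356 mm/yr.
Length of B = 0.356 × 107 = 38.1 mm.

38.1 mm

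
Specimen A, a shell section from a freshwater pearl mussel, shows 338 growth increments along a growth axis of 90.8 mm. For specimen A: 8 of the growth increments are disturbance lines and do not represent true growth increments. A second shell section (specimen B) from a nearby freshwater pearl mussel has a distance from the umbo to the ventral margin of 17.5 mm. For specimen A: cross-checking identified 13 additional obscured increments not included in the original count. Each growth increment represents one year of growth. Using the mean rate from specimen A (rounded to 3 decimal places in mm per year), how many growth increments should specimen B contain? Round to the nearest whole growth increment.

Specimen A: adjusted count: 338 − 8 + 13 = 343 growth increments.
A: Mean rate = 90.8 mm / 343 years ≈ 0.265 mm per year.
Specimen B: 17.5 mm / 0.265 mm per year = 66.04 years ≈ 66 growth increments.

66 growth increments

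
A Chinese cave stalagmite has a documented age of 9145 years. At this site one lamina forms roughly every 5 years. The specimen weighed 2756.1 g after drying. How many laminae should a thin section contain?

1829 laminae

At 5 years per lamina, 9145 / 5 = 1829 laminae are expected.
So 1829 laminae should be present.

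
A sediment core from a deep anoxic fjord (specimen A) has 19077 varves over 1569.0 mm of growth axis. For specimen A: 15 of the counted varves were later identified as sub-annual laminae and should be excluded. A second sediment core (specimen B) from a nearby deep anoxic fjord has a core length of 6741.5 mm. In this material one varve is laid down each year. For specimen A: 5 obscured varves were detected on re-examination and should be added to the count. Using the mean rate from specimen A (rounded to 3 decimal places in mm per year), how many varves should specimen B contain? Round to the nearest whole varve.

Specimen A: adjusted count: 19077 − 15 + 5 = 19067 varves.
A: 1569.0 mm over 19067 years gives 1569.0 / 19067 ≈ 0.082 mm/year.
B spans 6741.5 / 0.082 = 82213.41 years ≈ 82213 varves.

82213 varves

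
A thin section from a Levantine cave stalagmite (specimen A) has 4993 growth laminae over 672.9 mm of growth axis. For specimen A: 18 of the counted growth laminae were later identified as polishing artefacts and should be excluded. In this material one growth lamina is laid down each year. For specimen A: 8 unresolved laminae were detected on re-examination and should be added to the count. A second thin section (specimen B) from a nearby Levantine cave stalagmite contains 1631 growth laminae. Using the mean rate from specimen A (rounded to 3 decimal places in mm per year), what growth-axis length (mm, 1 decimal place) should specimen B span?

220.2 mm

Specimen A: true growth lamina count = 4993 − 18 + 8 = 4983.
A: Mean rate = 672.9 mm / 4983 years ≈ 0.135 mm/year.
B's length ≈ 0.135 × 1631 = 220.2 mm.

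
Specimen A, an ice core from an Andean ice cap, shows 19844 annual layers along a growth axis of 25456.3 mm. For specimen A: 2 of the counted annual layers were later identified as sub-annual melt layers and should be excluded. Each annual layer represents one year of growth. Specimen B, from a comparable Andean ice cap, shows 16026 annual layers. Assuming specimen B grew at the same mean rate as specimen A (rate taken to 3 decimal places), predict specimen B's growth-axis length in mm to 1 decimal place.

20561.4 mm

Specimen A: after corrections the count is 19844 − 2 = 19842 annual layers.
A: Extension rate ≈ 25456.3 / 19842 = 1.283 mm/yr.
For B, 1.283 mm/year × 16026 years = 20561.4 mm.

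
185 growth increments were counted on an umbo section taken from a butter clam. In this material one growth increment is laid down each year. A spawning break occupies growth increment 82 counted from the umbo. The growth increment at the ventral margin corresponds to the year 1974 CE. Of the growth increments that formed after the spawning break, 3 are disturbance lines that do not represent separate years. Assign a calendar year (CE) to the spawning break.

The spawning break sits at growth increment 82 from the umbo, so 185 − 82 = 103 growth increments formed after it.
Removing the 3 false growth increments leaves 103 − 3 = 100 true growth increments beyond the spawning break.
The growth increment at the ventral margin is 1974 CE, so the spawning break dates to 1974 − 100 = 1874 CE.

1874 CE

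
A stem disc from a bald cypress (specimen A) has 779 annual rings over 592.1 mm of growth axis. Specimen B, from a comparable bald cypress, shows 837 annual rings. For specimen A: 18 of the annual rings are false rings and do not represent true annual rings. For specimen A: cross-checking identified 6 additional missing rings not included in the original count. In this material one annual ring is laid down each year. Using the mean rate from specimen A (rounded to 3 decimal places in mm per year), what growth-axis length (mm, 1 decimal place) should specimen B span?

646.2 mm

Specimen A: true annual ring count = 779 − 18 + 6 = 767.
A: Extension rate ≈ 592.1 / 767 = 0.772 mm/yr.
Length of B = 0.772 × 837 = 646.2 mm.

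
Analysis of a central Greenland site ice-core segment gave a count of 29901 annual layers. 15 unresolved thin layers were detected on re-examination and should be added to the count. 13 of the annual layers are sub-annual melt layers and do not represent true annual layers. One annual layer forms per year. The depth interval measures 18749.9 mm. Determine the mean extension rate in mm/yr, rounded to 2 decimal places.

True annual layer count = 29901 − 13 + 15 = 29903.
Mean rate = 18749.9 mm / 29903 years ≈ 0.63 mm/yr.

0.63 mm/yr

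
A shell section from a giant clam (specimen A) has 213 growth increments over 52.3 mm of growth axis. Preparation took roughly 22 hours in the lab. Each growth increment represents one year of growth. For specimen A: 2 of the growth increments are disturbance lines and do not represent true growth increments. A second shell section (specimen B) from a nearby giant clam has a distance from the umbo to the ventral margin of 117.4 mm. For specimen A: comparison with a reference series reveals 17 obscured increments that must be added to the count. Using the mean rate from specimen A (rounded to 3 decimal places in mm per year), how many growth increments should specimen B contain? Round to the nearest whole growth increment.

Specimen A: true growth increment count = 213 − 2 + 17 = 228.
A: 52.3 mm over 228 years gives 52.3 / 228 ≈ 0.229 mm/yr.
Specimen B: 117.4 mm / 0.229 mm per year = 512.66 years ≈ 513 growth increments.

513 growth increments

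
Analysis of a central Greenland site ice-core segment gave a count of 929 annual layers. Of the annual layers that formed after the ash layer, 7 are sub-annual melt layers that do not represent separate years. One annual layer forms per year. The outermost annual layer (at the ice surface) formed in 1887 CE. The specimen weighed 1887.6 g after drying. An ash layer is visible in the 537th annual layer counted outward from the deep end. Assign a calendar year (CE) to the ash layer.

929 − 537 = 392 annual layers lie beyond the ash layer toward the ice surface.
Removing the 7 false annual layers leaves 392 − 7 = 385 true annual layers beyond the ash layer.
1887 − 385 = 1502 CE.

1502 CE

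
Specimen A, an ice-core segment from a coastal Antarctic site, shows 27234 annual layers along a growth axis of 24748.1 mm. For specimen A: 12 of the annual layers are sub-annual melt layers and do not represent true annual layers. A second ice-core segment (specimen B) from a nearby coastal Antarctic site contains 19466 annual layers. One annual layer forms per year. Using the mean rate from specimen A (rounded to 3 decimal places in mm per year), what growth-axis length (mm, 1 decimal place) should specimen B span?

Specimen A: adjusted count: 27234 − 12 = 27222 annual layers.
A: 24748.1 mm over 27222 years gives 24748.1 / 27222 ≈ 0.909 mm/year.
Length of B = 0.909 × 19466 = 17694.6 mm.

17694.6 mm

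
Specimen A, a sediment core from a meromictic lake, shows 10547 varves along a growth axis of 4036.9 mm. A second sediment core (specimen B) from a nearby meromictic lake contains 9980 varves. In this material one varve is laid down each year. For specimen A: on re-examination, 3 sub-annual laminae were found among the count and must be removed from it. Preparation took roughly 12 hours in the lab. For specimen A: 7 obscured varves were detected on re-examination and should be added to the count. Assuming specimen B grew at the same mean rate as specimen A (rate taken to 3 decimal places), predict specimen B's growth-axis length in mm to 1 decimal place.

3822.3 mm

Specimen A: adjusted count: 10547 − 3 + 7 = 10551 varves.
A: Mean rate = 4036.9 mm / 10551 years ≈ 0.383 mm per year.
Length of B = 0.383 × 9980 = 3822.3 mm.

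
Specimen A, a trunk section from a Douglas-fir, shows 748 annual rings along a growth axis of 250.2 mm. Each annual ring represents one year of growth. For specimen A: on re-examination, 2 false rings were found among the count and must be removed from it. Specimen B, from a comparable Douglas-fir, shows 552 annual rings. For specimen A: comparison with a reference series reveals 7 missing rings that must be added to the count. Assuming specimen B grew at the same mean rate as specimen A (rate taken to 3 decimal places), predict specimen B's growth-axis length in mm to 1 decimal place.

183.3 mm

Specimen A: after corrections the count is 748 − 2 + 7 = 753 annual rings.
A: 250.2 mm over 753 years gives 250.2 / 753 ≈ 0.332 mm/year.
B's length ≈ 0.332 × 552 = 183.3 mm.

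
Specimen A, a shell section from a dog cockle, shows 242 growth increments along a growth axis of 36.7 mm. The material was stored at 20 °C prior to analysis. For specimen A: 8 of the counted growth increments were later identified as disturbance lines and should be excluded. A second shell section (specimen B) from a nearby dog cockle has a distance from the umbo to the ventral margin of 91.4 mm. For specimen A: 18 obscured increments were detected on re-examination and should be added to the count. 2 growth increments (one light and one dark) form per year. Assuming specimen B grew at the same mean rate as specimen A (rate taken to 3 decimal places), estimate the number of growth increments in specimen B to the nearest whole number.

628 growth increments

Specimen A: after corrections the count is 242 − 8 + 18 = 252 growth increments.
Specimen A: with 2 growth increments per year, 252 / 2 = 126 years.
A: 36.7 mm over 126 years gives 36.7 / 126 ≈ 0.291 mm/year.
B spans 91.4 / 0.291 = 314.09 years; at 2 growth increments per year that is 314.09 × 2 ≈ 628 growth increments.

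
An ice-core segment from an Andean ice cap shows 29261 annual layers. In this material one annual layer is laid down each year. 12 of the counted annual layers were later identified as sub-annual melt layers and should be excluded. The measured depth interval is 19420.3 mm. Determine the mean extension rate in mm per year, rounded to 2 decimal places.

True annual layer count = 29261 − 12 = 29249.
19420.3 mm over 29249 years gives 19420.3 / 29249 ≈ 0.66 mm per year.

0.66 mm per year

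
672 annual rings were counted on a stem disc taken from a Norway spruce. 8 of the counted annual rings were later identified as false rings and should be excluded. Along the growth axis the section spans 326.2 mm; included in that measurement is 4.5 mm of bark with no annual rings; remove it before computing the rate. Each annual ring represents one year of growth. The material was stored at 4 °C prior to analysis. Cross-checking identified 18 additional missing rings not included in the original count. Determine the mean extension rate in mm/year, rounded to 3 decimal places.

Correcting the raw count gives 672 − 8 + 18 = 682 true annual rings.
Net length = 326.2 − 4.5 = 321.7 mm.
Mean rate = 321.7 mm / 682 years ≈ 0.472 mm/year.

0.472 mm/year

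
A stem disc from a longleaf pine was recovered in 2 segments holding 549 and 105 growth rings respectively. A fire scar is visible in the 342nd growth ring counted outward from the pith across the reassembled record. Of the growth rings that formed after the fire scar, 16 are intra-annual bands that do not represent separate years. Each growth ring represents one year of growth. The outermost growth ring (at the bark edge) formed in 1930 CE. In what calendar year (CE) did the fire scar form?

Total growth rings = 549 + 105 = 654.
Between growth ring 342 and the bark edge there are 654 − 342 = 312 growth rings.
Excluding 16 false growth rings: 312 − 16 = 296.
The growth ring at the bark edge is 1930 CE, so the fire scar dates to 1930 − 296 = 1634 CE.

1634 CE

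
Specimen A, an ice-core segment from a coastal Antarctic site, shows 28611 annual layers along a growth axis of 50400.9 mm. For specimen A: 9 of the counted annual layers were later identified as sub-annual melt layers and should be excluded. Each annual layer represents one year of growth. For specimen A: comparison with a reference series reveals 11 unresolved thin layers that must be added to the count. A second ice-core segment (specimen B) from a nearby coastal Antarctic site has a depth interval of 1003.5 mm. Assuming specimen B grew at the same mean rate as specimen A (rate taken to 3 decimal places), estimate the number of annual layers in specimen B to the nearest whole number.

Specimen A: correcting the raw count gives 28611 − 9 + 11 = 28613 true annual layers.
A: Mean rate = 50400.9 mm / 28613 years ≈ 1.761 mm/year.
B spans 1003.5 / 1.761 = 569.85 years ≈ 570 annual layers.

570 annual layers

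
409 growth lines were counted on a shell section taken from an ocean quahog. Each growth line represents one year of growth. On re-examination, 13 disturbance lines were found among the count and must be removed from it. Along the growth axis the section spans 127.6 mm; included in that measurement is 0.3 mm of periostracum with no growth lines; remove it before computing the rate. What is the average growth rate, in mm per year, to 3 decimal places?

0.321 mm per year

Adjusted count: 409 − 13 = 396 growth lines.
The growth record spans 127.6 − 0.3 = 127.3 mm.
127.3 mm over 396 years gives 127.3 / 396 ≈ 0.321 mm per year.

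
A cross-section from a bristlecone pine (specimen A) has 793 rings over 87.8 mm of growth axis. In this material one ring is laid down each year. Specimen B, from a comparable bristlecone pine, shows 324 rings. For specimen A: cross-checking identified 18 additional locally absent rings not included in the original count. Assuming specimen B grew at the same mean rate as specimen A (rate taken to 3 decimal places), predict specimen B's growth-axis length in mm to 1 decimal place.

Specimen A: true ring count = 793 + 18 = 811.
A: 87.8 mm over 811 years gives 87.8 / 811 ≈ 0.108 mm/year.
For B, 0.108 mm/year × 324 years = 35.0 mm.

35.0 mm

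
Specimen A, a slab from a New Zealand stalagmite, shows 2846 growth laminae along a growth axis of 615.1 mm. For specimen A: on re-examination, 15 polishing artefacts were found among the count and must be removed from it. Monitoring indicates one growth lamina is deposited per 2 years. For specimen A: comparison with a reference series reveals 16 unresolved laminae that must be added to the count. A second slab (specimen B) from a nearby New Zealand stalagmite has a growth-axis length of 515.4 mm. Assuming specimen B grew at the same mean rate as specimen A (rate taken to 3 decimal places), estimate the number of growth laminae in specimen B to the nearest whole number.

2386 growth laminae

Specimen A: adjusted count: 2846 − 15 + 16 = 2847 growth laminae.
Specimen A: multiplying by 2 years per growth lamina: 2847 × 2 = 5694 years.
A: Mean rate = 615.1 mm / 5694 years ≈ 0.108 mm/year.
Specimen B: 515.4 mm / 0.108 mm per year = 4772.22 years; at 2 years per growth lamina that is 4772.22 / 2 ≈ 2386 growth laminae.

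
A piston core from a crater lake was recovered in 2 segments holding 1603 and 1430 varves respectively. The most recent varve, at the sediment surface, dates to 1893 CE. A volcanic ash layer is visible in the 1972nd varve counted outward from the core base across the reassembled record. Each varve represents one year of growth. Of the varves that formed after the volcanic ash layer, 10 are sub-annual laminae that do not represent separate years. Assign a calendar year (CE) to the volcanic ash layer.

Total varves = 1603 + 1430 = 3033.
The volcanic ash layer sits at varve 1972 from the core base, so 3033 − 1972 = 1061 varves formed after it.
Removing the 10 false varves leaves 1061 − 10 = 1051 true varves beyond the volcanic ash layer.
1893 − 1051 = 842 CE.

842 CE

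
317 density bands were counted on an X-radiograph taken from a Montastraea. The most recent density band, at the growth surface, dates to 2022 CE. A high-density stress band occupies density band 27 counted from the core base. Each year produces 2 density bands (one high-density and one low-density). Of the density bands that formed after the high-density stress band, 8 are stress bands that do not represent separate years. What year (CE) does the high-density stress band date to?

1881 CE

317 − 27 = 290 density bands lie beyond the high-density stress band toward the growth surface.
Removing the 8 false density bands leaves 290 − 8 = 282 true density bands beyond the high-density stress band.
With 2 density bands per year, 282 / 2 = 141 years.
2022 − 141 = 1881 CE.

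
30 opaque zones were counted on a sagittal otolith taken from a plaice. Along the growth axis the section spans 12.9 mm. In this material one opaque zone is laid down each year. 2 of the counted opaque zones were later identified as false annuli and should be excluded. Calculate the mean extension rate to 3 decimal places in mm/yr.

0.461 mm/yr

After corrections the count is 30 − 2 = 28 opaque zones.
Extension rate ≈ 12.9 / 28 = 0.461 mm/yr.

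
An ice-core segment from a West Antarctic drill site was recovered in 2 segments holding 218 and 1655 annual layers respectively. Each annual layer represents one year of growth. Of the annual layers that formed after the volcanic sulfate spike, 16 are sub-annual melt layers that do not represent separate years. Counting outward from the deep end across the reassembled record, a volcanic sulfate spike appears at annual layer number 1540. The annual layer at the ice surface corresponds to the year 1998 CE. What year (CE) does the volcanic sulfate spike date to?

1681 CE

Total annual layers = 218 + 1655 = 1873.
Between annual layer 1540 and the ice surface there are 1873 − 1540 = 333 annual layers.
333 − 16 false = 317 true annual layers after the volcanic sulfate spike.
1998 − 317 = 1681 CE.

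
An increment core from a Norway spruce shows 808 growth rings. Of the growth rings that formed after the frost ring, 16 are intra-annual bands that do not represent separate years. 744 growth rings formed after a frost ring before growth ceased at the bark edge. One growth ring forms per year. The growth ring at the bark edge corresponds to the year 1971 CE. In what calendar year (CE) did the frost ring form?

1243 CE

There are 744 growth rings younger than the frost ring.
Excluding 16 false growth rings: 744 − 16 = 728.
The growth ring at the bark edge is 1971 CE, so the frost ring dates to 1971 − 728 = 1243 CE.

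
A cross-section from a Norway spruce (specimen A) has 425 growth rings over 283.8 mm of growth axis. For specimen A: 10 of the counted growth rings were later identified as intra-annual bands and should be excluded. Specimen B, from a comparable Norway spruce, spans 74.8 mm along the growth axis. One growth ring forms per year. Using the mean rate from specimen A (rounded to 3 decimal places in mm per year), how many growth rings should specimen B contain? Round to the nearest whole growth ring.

Specimen A: adjusted count: 425 − 10 = 415 growth rings.
A: Extension rate ≈ 283.8 / 415 = 0.684 mm/yr.
Specimen B: 74.8 mm / 0.684 mm per year = 109.36 years ≈ 109 growth rings.

109 growth rings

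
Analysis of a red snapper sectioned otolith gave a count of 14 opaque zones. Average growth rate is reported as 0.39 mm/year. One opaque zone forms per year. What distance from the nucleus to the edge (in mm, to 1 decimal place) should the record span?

5.5 mm

14 years of growth are recorded.
14 years at 0.39 mm/year gives 0.39 × 14 = 5.5 mm.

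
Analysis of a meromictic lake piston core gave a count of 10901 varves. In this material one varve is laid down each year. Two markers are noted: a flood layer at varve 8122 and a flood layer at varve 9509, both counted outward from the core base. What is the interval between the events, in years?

1387 years

9509 − 8122 = 1387 varves lie between the two events.
One varve per year makes the interval 1387 years.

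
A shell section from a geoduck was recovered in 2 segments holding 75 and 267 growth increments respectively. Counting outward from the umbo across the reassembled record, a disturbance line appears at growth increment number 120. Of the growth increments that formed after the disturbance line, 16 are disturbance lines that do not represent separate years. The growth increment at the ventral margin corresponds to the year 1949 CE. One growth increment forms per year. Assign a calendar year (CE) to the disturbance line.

Total growth increments = 75 + 267 = 342.
The disturbance line sits at growth increment 120 from the umbo, so 342 − 120 = 222 growth increments formed after it.
Excluding 16 false growth increments: 222 − 16 = 206.
1949 − 206 = 1743 CE.

1743 CE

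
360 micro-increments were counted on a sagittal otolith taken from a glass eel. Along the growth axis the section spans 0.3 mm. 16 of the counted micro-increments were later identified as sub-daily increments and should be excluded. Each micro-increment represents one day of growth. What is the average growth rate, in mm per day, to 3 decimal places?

Adjusted count: 360 − 16 = 344 micro-increments.
Extension rate ≈ 0.3 / 344 = 0.001 mm per day.

0.001 mm per day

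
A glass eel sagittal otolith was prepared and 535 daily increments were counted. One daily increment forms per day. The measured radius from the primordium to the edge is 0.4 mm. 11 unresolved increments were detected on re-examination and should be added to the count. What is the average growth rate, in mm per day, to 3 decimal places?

Correcting the raw count gives 535 + 11 = 546 true daily increments.
Extension rate ≈ 0.4 / 546 = 0.001 mm per day.

0.001 mm per day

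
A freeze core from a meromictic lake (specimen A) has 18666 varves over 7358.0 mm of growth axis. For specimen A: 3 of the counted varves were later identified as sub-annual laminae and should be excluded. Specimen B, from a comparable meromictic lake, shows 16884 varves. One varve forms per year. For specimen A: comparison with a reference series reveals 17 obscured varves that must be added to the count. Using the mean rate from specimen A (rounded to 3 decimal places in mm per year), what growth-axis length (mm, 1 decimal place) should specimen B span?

Specimen A: correcting the raw count gives 18666 − 3 + 17 = 18680 true varves.
A: 7358.0 mm over 18680 years gives 7358.0 / 18680 ≈ 0.394 mm/yr.
B's length ≈ 0.394 × 16884 = 6652.3 mm.

6652.3 mm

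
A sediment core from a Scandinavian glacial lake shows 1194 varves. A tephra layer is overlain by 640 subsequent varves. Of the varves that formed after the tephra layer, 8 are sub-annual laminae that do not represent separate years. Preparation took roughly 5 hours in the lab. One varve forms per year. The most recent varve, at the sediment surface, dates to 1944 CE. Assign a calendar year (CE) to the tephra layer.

640 varves formed after the tephra layer.
640 − 8 false = 632 true varves after the tephra layer.
1944 − 632 = 1312 CE.

1312 CE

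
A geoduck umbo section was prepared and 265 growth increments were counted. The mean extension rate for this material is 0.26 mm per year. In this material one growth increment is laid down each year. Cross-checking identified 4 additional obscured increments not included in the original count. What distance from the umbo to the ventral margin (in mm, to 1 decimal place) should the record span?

After corrections the count is 265 + 4 = 269 growth increments.
269 years at 0.26 mm/year gives 0.26 × 269 = 69.9 mm.

69.9 mm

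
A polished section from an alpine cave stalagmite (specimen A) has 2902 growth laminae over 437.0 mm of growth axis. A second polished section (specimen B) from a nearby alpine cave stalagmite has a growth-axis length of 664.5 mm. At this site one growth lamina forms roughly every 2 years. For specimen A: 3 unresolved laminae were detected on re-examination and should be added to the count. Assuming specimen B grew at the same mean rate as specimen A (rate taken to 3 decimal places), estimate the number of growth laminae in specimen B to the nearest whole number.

Specimen A: true growth lamina count = 2902 + 3 = 2905.
Specimen A: multiplying by 2 years per growth lamina: 2905 × 2 = 5810 years.
A: Extension rate ≈ 437.0 / 5810 = 0.075 mm/yr.
For B, 664.5 / 0.075 = 8860.00 years; at 2 years per growth lamina that is 8860.00 / 2 ≈ 4430 growth laminae.

4430 growth laminae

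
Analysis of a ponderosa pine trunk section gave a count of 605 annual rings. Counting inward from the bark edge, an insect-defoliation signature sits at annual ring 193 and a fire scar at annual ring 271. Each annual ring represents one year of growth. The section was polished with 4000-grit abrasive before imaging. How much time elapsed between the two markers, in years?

78 years

Separation: 271 − 193 = 78 annual rings.
At one annual ring per year, 78 years elapsed between them.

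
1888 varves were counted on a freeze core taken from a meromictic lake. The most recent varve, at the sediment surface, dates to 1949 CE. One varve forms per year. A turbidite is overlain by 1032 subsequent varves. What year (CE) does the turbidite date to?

1032 varves formed after the turbidite.
The varve at the sediment surface is 1949 CE, so the turbidite dates to 1949 − 1032 = 917 CE.

917 CE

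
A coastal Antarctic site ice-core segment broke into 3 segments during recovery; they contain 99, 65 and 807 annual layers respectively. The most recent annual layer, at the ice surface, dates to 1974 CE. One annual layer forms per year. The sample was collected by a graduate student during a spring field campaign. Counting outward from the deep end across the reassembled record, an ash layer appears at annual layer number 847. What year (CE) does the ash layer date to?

Total annual layers = 99 + 65 + 807 = 971.
971 − 847 = 124 annual layers lie beyond the ash layer toward the ice surface.
1974 − 124 = 1850 CE.

1850 CE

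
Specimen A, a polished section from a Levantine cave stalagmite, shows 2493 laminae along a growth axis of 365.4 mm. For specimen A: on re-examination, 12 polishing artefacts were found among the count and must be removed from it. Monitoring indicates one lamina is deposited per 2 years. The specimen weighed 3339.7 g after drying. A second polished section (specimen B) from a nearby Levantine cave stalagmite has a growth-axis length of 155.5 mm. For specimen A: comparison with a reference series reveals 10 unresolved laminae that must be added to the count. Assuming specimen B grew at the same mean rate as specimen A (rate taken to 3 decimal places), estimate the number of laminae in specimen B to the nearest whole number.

Specimen A: adjusted count: 2493 − 12 + 10 = 2491 laminae.
Specimen A: 2491 laminae at 2 years each span 2491 × 2 = 4982 years.
A: Extension rate ≈ 365.4 / 4982 = 0.073 mm per year.
Specimen B: 155.5 mm / 0.073 mm per year = 2130.14 years; at 2 years per lamina that is 2130.14 / 2 ≈ 1065 laminae.

1065 laminae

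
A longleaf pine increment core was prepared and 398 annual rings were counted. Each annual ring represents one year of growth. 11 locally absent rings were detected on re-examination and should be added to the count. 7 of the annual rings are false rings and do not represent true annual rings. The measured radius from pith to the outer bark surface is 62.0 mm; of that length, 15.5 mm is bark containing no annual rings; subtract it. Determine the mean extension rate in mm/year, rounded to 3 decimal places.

0.116 mm/year

After corrections the count is 398 − 7 + 11 = 402 annual rings.
Removing the 15.5 mm offcut leaves 62.0 − 15.5 = 46.5 mm.
46.5 mm over 402 years gives 46.5 / 402 ≈ 0.116 mm/year.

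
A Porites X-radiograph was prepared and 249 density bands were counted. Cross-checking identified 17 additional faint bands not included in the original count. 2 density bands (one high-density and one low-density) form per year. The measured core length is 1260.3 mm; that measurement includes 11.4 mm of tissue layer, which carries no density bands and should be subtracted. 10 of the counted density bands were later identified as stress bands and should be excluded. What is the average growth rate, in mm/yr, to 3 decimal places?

Adjusted count: 249 − 10 + 17 = 256 density bands.
256 density bands at 2 per year is 256 / 2 = 128 years.
Removing the 11.4 mm offcut leaves 1260.3 − 11.4 = 1248.9 mm.
Mean rate = 1248.9 mm / 128 years ≈ 9.757 mm/yr.

9.757 mm/yr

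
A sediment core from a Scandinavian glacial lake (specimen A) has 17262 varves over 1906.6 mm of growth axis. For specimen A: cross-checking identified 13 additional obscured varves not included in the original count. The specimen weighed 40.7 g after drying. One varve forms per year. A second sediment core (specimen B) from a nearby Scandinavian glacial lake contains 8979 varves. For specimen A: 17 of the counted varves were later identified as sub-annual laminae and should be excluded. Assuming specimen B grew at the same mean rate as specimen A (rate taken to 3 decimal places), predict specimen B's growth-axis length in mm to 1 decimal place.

987.7 mm

Specimen A: adjusted count: 17262 − 17 + 13 = 17258 varves.
A: Mean rate = 1906.6 mm / 17258 years ≈ 0.110 mm/year.
Length of B = 0.110 × 8979 = 987.7 mm.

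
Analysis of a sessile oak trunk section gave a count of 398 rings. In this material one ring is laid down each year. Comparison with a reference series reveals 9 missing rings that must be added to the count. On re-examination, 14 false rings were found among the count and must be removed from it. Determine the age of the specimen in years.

Correcting the raw count gives 398 − 14 + 9 = 393 true rings.
At one ring per year, that is 393 years.

393 years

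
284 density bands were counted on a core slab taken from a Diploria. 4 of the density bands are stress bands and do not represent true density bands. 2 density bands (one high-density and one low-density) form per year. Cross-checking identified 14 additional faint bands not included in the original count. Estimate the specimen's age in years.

Adjusted count: 284 − 4 + 14 = 294 density bands.
With 2 density bands per year, 294 / 2 = 147 years.

147 years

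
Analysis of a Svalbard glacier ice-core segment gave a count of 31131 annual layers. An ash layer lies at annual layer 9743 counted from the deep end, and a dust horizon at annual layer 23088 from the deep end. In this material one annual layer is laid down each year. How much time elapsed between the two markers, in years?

23088 − 9743 = 13345 annual layers lie between the two events.
That is 13345 years at one annual layer per year.

13345 yr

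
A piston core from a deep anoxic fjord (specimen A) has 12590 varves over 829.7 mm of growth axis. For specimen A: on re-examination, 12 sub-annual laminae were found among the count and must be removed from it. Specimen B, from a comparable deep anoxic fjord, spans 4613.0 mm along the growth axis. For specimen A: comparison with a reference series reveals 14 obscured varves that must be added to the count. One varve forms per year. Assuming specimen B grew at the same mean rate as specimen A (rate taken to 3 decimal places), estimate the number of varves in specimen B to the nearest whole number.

Specimen A: adjusted count: 12590 − 12 + 14 = 12592 varves.
A: 829.7 mm over 12592 years gives 829.7 / 12592 ≈ 0.066 mm per year.
Specimen B: 4613.0 mm / 0.066 mm per year = 69893.94 years ≈ 69894 varves.

69894 varves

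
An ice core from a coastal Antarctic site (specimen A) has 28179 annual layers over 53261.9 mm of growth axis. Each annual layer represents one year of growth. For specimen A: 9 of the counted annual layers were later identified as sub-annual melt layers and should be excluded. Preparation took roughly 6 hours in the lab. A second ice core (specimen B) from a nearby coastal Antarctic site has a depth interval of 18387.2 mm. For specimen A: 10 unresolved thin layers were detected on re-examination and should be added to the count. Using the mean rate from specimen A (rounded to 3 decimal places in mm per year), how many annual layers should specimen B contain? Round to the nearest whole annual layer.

Specimen A: after corrections the count is 28179 − 9 + 10 = 28180 annual layers.
A: Extension rate ≈ 53261.9 / 28180 = 1.890 mm/year.
For B, 18387.2 / 1.890 = 9728.68 years ≈ 9729 annual layers.

9729 annual layers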